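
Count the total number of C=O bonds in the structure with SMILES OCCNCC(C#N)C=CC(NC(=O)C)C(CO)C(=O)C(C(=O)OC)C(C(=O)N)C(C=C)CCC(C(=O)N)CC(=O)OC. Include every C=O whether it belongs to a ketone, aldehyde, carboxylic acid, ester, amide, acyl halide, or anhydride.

CH(NHCOCH3): amide, 1 C=O (running total 1).
CO: ketone, 1 C=O (running total 2).
CH(COOCH3): ester, 1 C=O (running total 3).
CH(CONH2): amide, 1 C=O (running total 4).
CH(CONH2): amide, 1 C=O (running total 5).
COOCH3: ester, 1 C=O (running total 6).

6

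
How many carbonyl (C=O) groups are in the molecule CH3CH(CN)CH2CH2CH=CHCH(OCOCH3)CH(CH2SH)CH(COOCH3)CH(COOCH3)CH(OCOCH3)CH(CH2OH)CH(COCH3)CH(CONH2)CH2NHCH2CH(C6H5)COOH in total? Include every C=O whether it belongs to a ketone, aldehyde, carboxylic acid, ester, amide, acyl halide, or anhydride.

7

CH(OCOCH3): ester, 1 C=O (running total 1).
CH(COOCH3): ester, 1 C=O (running total 2).
CH(COOCH3): ester, 1 C=O (running total 3).
CH(OCOCH3): ester, 1 C=O (running total 4).
CH(COCH3): ketone, 1 C=O (running total 5).
CH(CONH2): amide, 1 C=O (running total 6).
COOH: carboxylic acid, 1 C=O (running total 7).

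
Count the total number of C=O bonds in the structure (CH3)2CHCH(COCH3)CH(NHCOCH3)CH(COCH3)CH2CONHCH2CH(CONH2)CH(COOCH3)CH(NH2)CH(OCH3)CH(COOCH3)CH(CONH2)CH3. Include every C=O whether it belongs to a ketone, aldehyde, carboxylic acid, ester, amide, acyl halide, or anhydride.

CH(COCH3): ketone, 1 C=O (running total 1).
CH(NHCOCH3): amide, 1 C=O (running total 2).
CH(COCH3): ketone, 1 C=O (running total 3).
CH2CONHCH2: amide, 1 C=O (running total 4).
CH(CONH2): amide, 1 C=O (running total 5).
CH(COOCH3): ester, 1 C=O (running total 6).
CH(COOCH3): ester, 1 C=O (running total 7).
CH(CONH2): amide, 1 C=O (running total 8).

8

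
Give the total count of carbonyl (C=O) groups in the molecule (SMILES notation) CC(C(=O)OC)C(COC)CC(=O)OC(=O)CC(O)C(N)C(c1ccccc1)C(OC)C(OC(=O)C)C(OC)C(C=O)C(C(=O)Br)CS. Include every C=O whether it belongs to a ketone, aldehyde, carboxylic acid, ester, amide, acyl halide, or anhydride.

CH(COOCH3): ester, 1 C=O (running total 1).
CH2CO-O-COCH2: anhydride, 2 C=O (running total 3).
CH(OCOCH3): ester, 1 C=O (running total 4).
CH(CHO): aldehyde, 1 C=O (running total 5).
CH(COBr): acyl halide, 1 C=O (running total 6).

6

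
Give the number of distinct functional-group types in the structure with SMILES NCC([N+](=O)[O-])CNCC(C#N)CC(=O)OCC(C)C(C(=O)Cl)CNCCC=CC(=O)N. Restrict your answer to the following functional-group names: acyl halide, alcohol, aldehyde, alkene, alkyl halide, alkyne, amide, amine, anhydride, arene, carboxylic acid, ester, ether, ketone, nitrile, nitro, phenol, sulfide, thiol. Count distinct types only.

–NH2 on an sp³ carbon with no adjacent C=O → amine.
–NO2 on an sp³ carbon → nitro (the N=O is not a carbonyl).
C–N–C with sp³ carbons and no adjacent C=O → amine (secondary).
pendant –C≡N: nitrile.
–C(=O)–O–C with C on the carbonyl side → ester.
pendant –C(=O)X: carbonyl C bonded to C and halogen → acyl halide.
C–N–C with sp³ carbons and no adjacent C=O → amine (secondary).
C=C double bond → alkene.
–C(=O)NH2: carbonyl C bonded to C and to N → amide (the N is not a separate amine).
Distinct types present: acyl halide, alkene, amide, amine, ester, nitrile, nitro.

7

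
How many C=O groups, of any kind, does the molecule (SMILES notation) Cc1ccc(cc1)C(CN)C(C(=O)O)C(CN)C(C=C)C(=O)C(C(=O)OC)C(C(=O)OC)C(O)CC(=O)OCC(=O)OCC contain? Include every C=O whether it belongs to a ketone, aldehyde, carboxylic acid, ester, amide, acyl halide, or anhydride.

CH(COOH): carboxylic acid, 1 C=O (running total 1).
CO: ketone, 1 C=O (running total 2).
CH(COOCH3): ester, 1 C=O (running total 3).
CH(COOCH3): ester, 1 C=O (running total 4).
CH2COOCH2: ester, 1 C=O (running total 5).
COOCH2CH3: ester, 1 C=O (running total 6).

6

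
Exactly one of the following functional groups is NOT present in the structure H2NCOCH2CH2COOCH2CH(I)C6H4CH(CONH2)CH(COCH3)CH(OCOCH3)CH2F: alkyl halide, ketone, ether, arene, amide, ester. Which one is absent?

amide: present (H2NCO — –C(=O)NH2: carbonyl C bonded to C and to N → amide (the N is not a separate amine)).
ester: present (CH2COOCH2 — –C(=O)–O–C with C on the carbonyl side → ester).
alkyl halide: present (CH(I) — halogen on an sp³ carbon → alkyl halide).
arene: present (C6H4 — para-disubstituted benzene ring → arene).
ketone: present (CH(COCH3) — pendant –COCH3: carbonyl C bonded to two carbons → ketone).
ether: absent. In each of CH2COOCH2 and CH(OCOCH3), the C–O–C oxygen is adjacent to a C=O, so it belongs to an ester, not an ether.

ether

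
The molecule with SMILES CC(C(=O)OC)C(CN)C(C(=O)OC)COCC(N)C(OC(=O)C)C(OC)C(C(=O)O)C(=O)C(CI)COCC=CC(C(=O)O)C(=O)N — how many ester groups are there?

Taking each segment in turn:
  CH(COOCH3): pendant –COOCH3: carbonyl C bonded to C and –OCH3 → ester.
  CH(CH2NH2): pendant –CH2NH2: N on sp³ C, no adjacent C=O → amine.
  CH(COOCH3): pendant –COOCH3: carbonyl C bonded to C and –OCH3 → ester.
  CH2OCH2: C–O–C with sp³ carbons on both sides and no adjacent C=O → ether.
  CH(NH2): –NH2 on an sp³ carbon with no adjacent C=O → amine.
  CH(OCOCH3): pendant –OC(=O)CH3: an acyloxy group → ester.
  CH(OCH3): pendant –OCH3: C–O–C with sp³ C, no adjacent C=O → ether.
  CH(COOH): pendant –COOH: carbonyl C bonded to C and –OH → carboxylic acid.
  CO: –C(=O)– with carbon on both sides → ketone.
  CH(CH2I): pendant –CH2X: halogen on sp³ carbon → alkyl halide.
  CH2OCH2: C–O–C with sp³ carbons on both sides and no adjacent C=O → ether.
  CH=CH: C=C double bond → alkene.
  CH(COOH): pendant –COOH: carbonyl C bonded to C and –OH → carboxylic acid.
  CONH2: –C(=O)NH2: carbonyl C bonded to C and to N → amide (the N is not a separate amine).
Ester appears at: CH(COOCH3), CH(COOCH3), CH(OCOCH3) → 3.

3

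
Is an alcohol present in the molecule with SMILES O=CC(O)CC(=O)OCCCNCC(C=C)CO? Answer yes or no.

Taking each segment in turn:
  OHC: terminal –CHO: carbonyl C bonded to H and C → aldehyde.
  CH(OH): –OH on an sp³ carbon → alcohol (secondary).
  CH2COOCH2: –C(=O)–O–C with C on the carbonyl side → ester.
  CH2NHCH2: C–N–C with sp³ carbons and no adjacent C=O → amine (secondary).
  CH(CH=CH2): pendant –CH=CH2: C=C double bond → alkene.
  CH2OH: –OH on an sp³ carbon → alcohol.
The CH(OH) segment supplies the alcohol: –OH on an sp³ carbon → alcohol (secondary).

yes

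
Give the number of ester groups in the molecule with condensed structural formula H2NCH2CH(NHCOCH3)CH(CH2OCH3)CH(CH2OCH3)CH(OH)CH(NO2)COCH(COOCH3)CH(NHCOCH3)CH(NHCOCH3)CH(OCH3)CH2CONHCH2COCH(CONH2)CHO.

Working along the chain:
  H2NCH2: –NH2 on an sp³ carbon with no adjacent C=O → amine.
  CH(NHCOCH3): pendant –NHC(=O)CH3: N bonded to a carbonyl → amide (not amine).
  CH(CH2OCH3): pendant –CH2OCH3: C–O–C linkage → ether.
  CH(CH2OCH3): pendant –CH2OCH3: C–O–C linkage → ether.
  CH(OH): –OH on an sp³ carbon → alcohol (secondary).
  CH(NO2): –NO2 on an sp³ carbon → nitro (the N=O is not a carbonyl).
  CO: –C(=O)– with carbon on both sides → ketone.
  CH(COOCH3): pendant –COOCH3: carbonyl C bonded to C and –OCH3 → ester.
  CH(NHCOCH3): pendant –NHC(=O)CH3: N bonded to a carbonyl → amide (not amine).
  CH(NHCOCH3): pendant –NHC(=O)CH3: N bonded to a carbonyl → amide (not amine).
  CH(OCH3): pendant –OCH3: C–O–C with sp³ C, no adjacent C=O → ether.
  CH2CONHCH2: –C(=O)–N– linkage → amide (the N is not an amine).
  CO: –C(=O)– with carbon on both sides → ketone.
  CH(CONH2): pendant –CONH2: carbonyl C bonded to C and N → amide.
  CHO: terminal –CHO: carbonyl C bonded to H and C → aldehyde.
Ester appears at: CH(COOCH3) → 1.

1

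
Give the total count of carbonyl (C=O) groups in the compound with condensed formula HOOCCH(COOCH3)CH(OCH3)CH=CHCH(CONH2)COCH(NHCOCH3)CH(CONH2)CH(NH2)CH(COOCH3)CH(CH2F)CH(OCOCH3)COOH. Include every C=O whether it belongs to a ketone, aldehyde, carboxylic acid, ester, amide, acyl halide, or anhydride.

HOOC: carboxylic acid, 1 C=O (running total 1).
CH(COOCH3): ester, 1 C=O (running total 2).
CH(CONH2): amide, 1 C=O (running total 3).
CO: ketone, 1 C=O (running total 4).
CH(NHCOCH3): amide, 1 C=O (running total 5).
CH(CONH2): amide, 1 C=O (running total 6).
CH(COOCH3): ester, 1 C=O (running total 7).
CH(OCOCH3): ester, 1 C=O (running total 8).
COOH: carboxylic acid, 1 C=O (running total 9).

9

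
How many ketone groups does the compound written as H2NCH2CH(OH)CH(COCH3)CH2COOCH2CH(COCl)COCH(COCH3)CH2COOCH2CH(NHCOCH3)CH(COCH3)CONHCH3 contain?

4

Reading the structure from left to right:
  H2NCH2: –NH2 on an sp³ carbon with no adjacent C=O → amine.
  CH(OH): –OH on an sp³ carbon → alcohol (secondary).
  CH(COCH3): pendant –COCH3: carbonyl C bonded to two carbons → ketone.
  CH2COOCH2: –C(=O)–O–C with C on the carbonyl side → ester.
  CH(COCl): pendant –C(=O)X: carbonyl C bonded to C and halogen → acyl halide.
  CO: –C(=O)– with carbon on both sides → ketone.
  CH(COCH3): pendant –COCH3: carbonyl C bonded to two carbons → ketone.
  CH2COOCH2: –C(=O)–O–C with C on the carbonyl side → ester.
  CH(NHCOCH3): pendant –NHC(=O)CH3: N bonded to a carbonyl → amide (not amine).
  CH(COCH3): pendant –COCH3: carbonyl C bonded to two carbons → ketone.
  CONHCH3: –C(=O)NHCH3: carbonyl C bonded to C and to N → amide (the N is not an amine).
Ketone appears at: CH(COCH3), CO, CH(COCH3), CH(COCH3) → 4.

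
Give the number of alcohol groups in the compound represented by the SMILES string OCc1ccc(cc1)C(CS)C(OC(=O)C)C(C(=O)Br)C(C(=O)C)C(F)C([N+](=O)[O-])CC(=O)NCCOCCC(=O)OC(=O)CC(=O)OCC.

1

HO– on an sp³ carbon → alcohol.
para-disubstituted benzene ring → arene.
pendant –CH2SH → thiol.
pendant –OC(=O)CH3: an acyloxy group → ester.
pendant –C(=O)X: carbonyl C bonded to C and halogen → acyl halide.
pendant –COCH3: carbonyl C bonded to two carbons → ketone.
halogen on an sp³ carbon → alkyl halide.
–NO2 on an sp³ carbon → nitro (the N=O is not a carbonyl).
–C(=O)–N– linkage → amide (the N is not an amine).
C–O–C with sp³ carbons on both sides and no adjacent C=O → ether.
two acyl groups sharing one oxygen, –C(=O)–O–C(=O)– → anhydride.
–C(=O)OCH2CH3: carbonyl C bonded to C and to –OEt → ester.
Alcohol appears at: HOCH2 → 1.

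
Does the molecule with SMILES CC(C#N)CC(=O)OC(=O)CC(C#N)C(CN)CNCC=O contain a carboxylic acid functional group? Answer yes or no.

Reading the structure from left to right:
  CH(CN): pendant –C≡N: nitrile.
  CH2CO-O-COCH2: two acyl groups sharing one oxygen, –C(=O)–O–C(=O)– → anhydride.
  CH(CN): pendant –C≡N: nitrile.
  CH(CH2NH2): pendant –CH2NH2: N on sp³ C, no adjacent C=O → amine.
  CH2NHCH2: C–N–C with sp³ carbons and no adjacent C=O → amine (secondary).
  CHO: terminal –CHO: carbonyl C bonded to H and C → aldehyde.
The groups actually present are: aldehyde, amine, anhydride, nitrile.

no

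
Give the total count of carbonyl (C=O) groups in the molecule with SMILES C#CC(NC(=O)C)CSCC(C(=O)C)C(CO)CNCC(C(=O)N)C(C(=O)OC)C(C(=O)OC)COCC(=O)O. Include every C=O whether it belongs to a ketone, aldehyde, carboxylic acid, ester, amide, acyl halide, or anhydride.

CH(NHCOCH3): amide, 1 C=O (running total 1).
CH(COCH3): ketone, 1 C=O (running total 2).
CH(CONH2): amide, 1 C=O (running total 3).
CH(COOCH3): ester, 1 C=O (running total 4).
CH(COOCH3): ester, 1 C=O (running total 5).
COOH: carboxylic acid, 1 C=O (running total 6).

6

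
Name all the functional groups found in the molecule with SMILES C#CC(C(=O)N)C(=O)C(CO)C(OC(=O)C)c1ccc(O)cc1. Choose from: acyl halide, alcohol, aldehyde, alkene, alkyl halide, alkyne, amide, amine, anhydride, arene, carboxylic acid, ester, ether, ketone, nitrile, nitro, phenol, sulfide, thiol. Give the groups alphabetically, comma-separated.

alcohol, alkyne, amide, arene, ester, ketone, phenol

C≡C triple bond → alkyne.
pendant –CONH2: carbonyl C bonded to C and N → amide.
–C(=O)– with carbon on both sides → ketone.
pendant –CH2OH on an sp³ backbone C → alcohol.
pendant –OC(=O)CH3: an acyloxy group → ester.
–OH attached directly to an aromatic ring → phenol (not alcohol); the ring itself is an arene.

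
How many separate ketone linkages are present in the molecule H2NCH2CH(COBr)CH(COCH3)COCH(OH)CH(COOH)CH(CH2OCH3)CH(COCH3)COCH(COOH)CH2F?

4

–NH2 on an sp³ carbon with no adjacent C=O → amine.
pendant –C(=O)X: carbonyl C bonded to C and halogen → acyl halide.
pendant –COCH3: carbonyl C bonded to two carbons → ketone.
–C(=O)– with carbon on both sides → ketone.
–OH on an sp³ carbon → alcohol (secondary).
pendant –COOH: carbonyl C bonded to C and –OH → carboxylic acid.
pendant –CH2OCH3: C–O–C linkage → ether.
pendant –COCH3: carbonyl C bonded to two carbons → ketone.
–C(=O)– with carbon on both sides → ketone.
pendant –COOH: carbonyl C bonded to C and –OH → carboxylic acid.
halogen on an sp³ carbon → alkyl halide.
Ketone appears at: CH(COCH3), CO, CH(COCH3), CO → 4.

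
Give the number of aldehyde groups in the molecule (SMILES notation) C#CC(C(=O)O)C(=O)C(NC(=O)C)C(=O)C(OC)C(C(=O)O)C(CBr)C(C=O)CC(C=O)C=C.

2

C≡C triple bond → alkyne.
pendant –COOH: carbonyl C bonded to C and –OH → carboxylic acid.
–C(=O)– with carbon on both sides → ketone.
pendant –NHC(=O)CH3: N bonded to a carbonyl → amide (not amine).
–C(=O)– with carbon on both sides → ketone.
pendant –OCH3: C–O–C with sp³ C, no adjacent C=O → ether.
pendant –COOH: carbonyl C bonded to C and –OH → carboxylic acid.
pendant –CH2X: halogen on sp³ carbon → alkyl halide.
pendant –CHO: carbonyl C bonded to C and H → aldehyde.
pendant –CHO: carbonyl C bonded to C and H → aldehyde.
C=C double bond → alkene.
Aldehyde appears at: CH(CHO), CH(CHO) → 2.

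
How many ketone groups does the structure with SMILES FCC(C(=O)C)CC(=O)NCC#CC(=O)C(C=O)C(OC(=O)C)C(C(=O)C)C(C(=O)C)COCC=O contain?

4

Working along the chain:
  FCH2: halogen on an sp³ carbon → alkyl halide.
  CH(COCH3): pendant –COCH3: carbonyl C bonded to two carbons → ketone.
  CH2CONHCH2: –C(=O)–N– linkage → amide (the N is not an amine).
  C≡C: C≡C triple bond → alkyne.
  CO: –C(=O)– with carbon on both sides → ketone.
  CH(CHO): pendant –CHO: carbonyl C bonded to C and H → aldehyde.
  CH(OCOCH3): pendant –OC(=O)CH3: an acyloxy group → ester.
  CH(COCH3): pendant –COCH3: carbonyl C bonded to two carbons → ketone.
  CH(COCH3): pendant –COCH3: carbonyl C bonded to two carbons → ketone.
  CH2OCH2: C–O–C with sp³ carbons on both sides and no adjacent C=O → ether.
  CHO: terminal –CHO: carbonyl C bonded to H and C → aldehyde.
Ketone appears at: CH(COCH3), CO, CH(COCH3), CH(COCH3) → 4.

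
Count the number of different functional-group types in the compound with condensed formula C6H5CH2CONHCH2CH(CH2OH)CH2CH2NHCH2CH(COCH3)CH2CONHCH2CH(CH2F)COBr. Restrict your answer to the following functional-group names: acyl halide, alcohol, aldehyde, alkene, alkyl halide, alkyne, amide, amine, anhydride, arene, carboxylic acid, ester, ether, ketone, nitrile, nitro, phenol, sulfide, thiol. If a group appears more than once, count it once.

7

Reading the structure from left to right:
  C6H5: C6H5– phenyl ring → arene.
  CH2CONHCH2: –C(=O)–N– linkage → amide (the N is not an amine).
  CH(CH2OH): pendant –CH2OH on an sp³ backbone C → alcohol.
  CH2NHCH2: C–N–C with sp³ carbons and no adjacent C=O → amine (secondary).
  CH(COCH3): pendant –COCH3: carbonyl C bonded to two carbons → ketone.
  CH2CONHCH2: –C(=O)–N– linkage → amide (the N is not an amine).
  CH(CH2F): pendant –CH2X: halogen on sp³ carbon → alkyl halide.
  COBr: –C(=O)Br: carbonyl C bonded to C and to a halogen → acyl halide (not alkyl halide).
Distinct types present: acyl halide, alcohol, alkyl halide, amide, amine, arene, ketone.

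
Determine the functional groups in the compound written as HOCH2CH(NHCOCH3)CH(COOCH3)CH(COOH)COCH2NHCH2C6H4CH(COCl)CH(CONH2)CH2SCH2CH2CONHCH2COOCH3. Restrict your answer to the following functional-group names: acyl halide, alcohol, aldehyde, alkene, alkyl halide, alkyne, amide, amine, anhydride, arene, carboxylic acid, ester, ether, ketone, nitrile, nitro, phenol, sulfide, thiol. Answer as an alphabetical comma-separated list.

acyl halide, alcohol, amide, amine, arene, carboxylic acid, ester, ketone, sulfide

Reading the structure from left to right:
  HOCH2: HO– on an sp³ carbon → alcohol.
  CH(NHCOCH3): pendant –NHC(=O)CH3: N bonded to a carbonyl → amide (not amine).
  CH(COOCH3): pendant –COOCH3: carbonyl C bonded to C and –OCH3 → ester.
  CH(COOH): pendant –COOH: carbonyl C bonded to C and –OH → carboxylic acid.
  CO: –C(=O)– with carbon on both sides → ketone.
  CH2NHCH2: C–N–C with sp³ carbons and no adjacent C=O → amine (secondary).
  C6H4: para-disubstituted benzene ring → arene.
  CH(COCl): pendant –C(=O)X: carbonyl C bonded to C and halogen → acyl halide.
  CH(CONH2): pendant –CONH2: carbonyl C bonded to C and N → amide.
  CH2SCH2: C–S–C linkage → sulfide (thioether).
  CH2CONHCH2: –C(=O)–N– linkage → amide (the N is not an amine).
  COOCH3: –C(=O)OCH3: carbonyl C bonded to C and to –OCH3 → ester (not ketone + ether).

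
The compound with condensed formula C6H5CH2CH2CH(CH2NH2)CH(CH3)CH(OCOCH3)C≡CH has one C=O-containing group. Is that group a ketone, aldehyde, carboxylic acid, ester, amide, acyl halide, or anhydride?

ester

The carbonyl is in the CH(OCOCH3) segment: pendant –OC(=O)CH3: an acyloxy group → ester.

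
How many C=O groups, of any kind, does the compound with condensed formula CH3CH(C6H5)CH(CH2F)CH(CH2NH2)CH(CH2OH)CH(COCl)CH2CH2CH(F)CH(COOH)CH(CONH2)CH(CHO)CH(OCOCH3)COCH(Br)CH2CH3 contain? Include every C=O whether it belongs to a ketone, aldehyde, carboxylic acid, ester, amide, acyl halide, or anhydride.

CH(COCl): acyl halide, 1 C=O (running total 1).
CH(COOH): carboxylic acid, 1 C=O (running total 2).
CH(CONH2): amide, 1 C=O (running total 3).
CH(CHO): aldehyde, 1 C=O (running total 4).
CH(OCOCH3): ester, 1 C=O (running total 5).
CO: ketone, 1 C=O (running total 6).

6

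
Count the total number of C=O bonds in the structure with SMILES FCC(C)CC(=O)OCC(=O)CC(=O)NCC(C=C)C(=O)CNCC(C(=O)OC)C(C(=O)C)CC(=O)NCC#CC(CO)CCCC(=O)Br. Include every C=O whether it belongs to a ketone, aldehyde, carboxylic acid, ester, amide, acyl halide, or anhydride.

8

CH2COOCH2: ester, 1 C=O (running total 1).
CO: ketone, 1 C=O (running total 2).
CH2CONHCH2: amide, 1 C=O (running total 3).
CO: ketone, 1 C=O (running total 4).
CH(COOCH3): ester, 1 C=O (running total 5).
CH(COCH3): ketone, 1 C=O (running total 6).
CH2CONHCH2: amide, 1 C=O (running total 7).
COBr: acyl halide, 1 C=O (running total 8).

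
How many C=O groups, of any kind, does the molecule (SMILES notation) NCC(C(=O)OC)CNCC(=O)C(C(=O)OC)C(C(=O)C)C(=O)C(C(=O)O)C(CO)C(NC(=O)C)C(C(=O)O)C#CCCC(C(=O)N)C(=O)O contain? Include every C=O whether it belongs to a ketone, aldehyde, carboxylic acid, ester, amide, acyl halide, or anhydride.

10

CH(COOCH3): ester, 1 C=O (running total 1).
CO: ketone, 1 C=O (running total 2).
CH(COOCH3): ester, 1 C=O (running total 3).
CH(COCH3): ketone, 1 C=O (running total 4).
CO: ketone, 1 C=O (running total 5).
CH(COOH): carboxylic acid, 1 C=O (running total 6).
CH(NHCOCH3): amide, 1 C=O (running total 7).
CH(COOH): carboxylic acid, 1 C=O (running total 8).
CH(CONH2): amide, 1 C=O (running total 9).
COOH: carboxylic acid, 1 C=O (running total 10).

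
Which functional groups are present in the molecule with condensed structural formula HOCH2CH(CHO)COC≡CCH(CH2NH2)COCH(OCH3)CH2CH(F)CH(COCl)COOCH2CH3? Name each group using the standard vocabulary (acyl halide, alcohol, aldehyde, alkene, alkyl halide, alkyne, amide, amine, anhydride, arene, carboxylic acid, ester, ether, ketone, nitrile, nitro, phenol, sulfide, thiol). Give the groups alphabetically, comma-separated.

acyl halide, alcohol, aldehyde, alkyl halide, alkyne, amine, ester, ether, ketone

HO– on an sp³ carbon → alcohol.
pendant –CHO: carbonyl C bonded to C and H → aldehyde.
–C(=O)– with carbon on both sides → ketone.
C≡C triple bond → alkyne.
pendant –CH2NH2: N on sp³ C, no adjacent C=O → amine.
–C(=O)– with carbon on both sides → ketone.
pendant –OCH3: C–O–C with sp³ C, no adjacent C=O → ether.
halogen on an sp³ carbon → alkyl halide.
pendant –C(=O)X: carbonyl C bonded to C and halogen → acyl halide.
–C(=O)OCH2CH3: carbonyl C bonded to C and to –OEt → ester.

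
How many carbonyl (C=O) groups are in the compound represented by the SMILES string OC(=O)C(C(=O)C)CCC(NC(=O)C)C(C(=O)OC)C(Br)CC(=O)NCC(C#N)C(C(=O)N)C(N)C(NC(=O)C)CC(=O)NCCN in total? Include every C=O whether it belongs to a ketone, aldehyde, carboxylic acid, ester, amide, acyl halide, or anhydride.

HOOC: carboxylic acid, 1 C=O (running total 1).
CH(COCH3): ketone, 1 C=O (running total 2).
CH(NHCOCH3): amide, 1 C=O (running total 3).
CH(COOCH3): ester, 1 C=O (running total 4).
CH2CONHCH2: amide, 1 C=O (running total 5).
CH(CONH2): amide, 1 C=O (running total 6).
CH(NHCOCH3): amide, 1 C=O (running total 7).
CH2CONHCH2: amide, 1 C=O (running total 8).

8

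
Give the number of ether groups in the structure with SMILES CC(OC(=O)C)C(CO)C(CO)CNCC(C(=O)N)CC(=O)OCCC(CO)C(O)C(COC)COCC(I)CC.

2

Working along the chain:
  CH(OCOCH3): pendant –OC(=O)CH3: an acyloxy group → ester.
  CH(CH2OH): pendant –CH2OH on an sp³ backbone C → alcohol.
  CH(CH2OH): pendant –CH2OH on an sp³ backbone C → alcohol.
  CH2NHCH2: C–N–C with sp³ carbons and no adjacent C=O → amine (secondary).
  CH(CONH2): pendant –CONH2: carbonyl C bonded to C and N → amide.
  CH2COOCH2: –C(=O)–O–C with C on the carbonyl side → ester.
  CH(CH2OH): pendant –CH2OH on an sp³ backbone C → alcohol.
  CH(OH): –OH on an sp³ carbon → alcohol (secondary).
  CH(CH2OCH3): pendant –CH2OCH3: C–O–C linkage → ether.
  CH2OCH2: C–O–C with sp³ carbons on both sides and no adjacent C=O → ether.
  CH(I): halogen on an sp³ carbon → alkyl halide.
Ether appears at: CH(CH2OCH3), CH2OCH2 → 2.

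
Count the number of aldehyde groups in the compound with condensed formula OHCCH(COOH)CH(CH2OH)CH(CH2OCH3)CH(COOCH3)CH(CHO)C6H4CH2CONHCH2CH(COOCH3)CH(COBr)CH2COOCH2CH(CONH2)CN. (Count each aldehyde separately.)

Reading the structure from left to right:
  OHC: terminal –CHO: carbonyl C bonded to H and C → aldehyde.
  CH(COOH): pendant –COOH: carbonyl C bonded to C and –OH → carboxylic acid.
  CH(CH2OH): pendant –CH2OH on an sp³ backbone C → alcohol.
  CH(CH2OCH3): pendant –CH2OCH3: C–O–C linkage → ether.
  CH(COOCH3): pendant –COOCH3: carbonyl C bonded to C and –OCH3 → ester.
  CH(CHO): pendant –CHO: carbonyl C bonded to C and H → aldehyde.
  C6H4: para-disubstituted benzene ring → arene.
  CH2CONHCH2: –C(=O)–N– linkage → amide (the N is not an amine).
  CH(COOCH3): pendant –COOCH3: carbonyl C bonded to C and –OCH3 → ester.
  CH(COBr): pendant –C(=O)X: carbonyl C bonded to C and halogen → acyl halide.
  CH2COOCH2: –C(=O)–O–C with C on the carbonyl side → ester.
  CH(CONH2): pendant –CONH2: carbonyl C bonded to C and N → amide.
  CN: –C≡N: carbon triple-bonded to nitrogen → nitrile.
Aldehyde appears at: OHC, CH(CHO) → 2.

2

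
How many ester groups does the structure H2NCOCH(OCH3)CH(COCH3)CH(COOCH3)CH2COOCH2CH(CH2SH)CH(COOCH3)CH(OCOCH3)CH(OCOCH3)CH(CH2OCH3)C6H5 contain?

5

–C(=O)NH2: carbonyl C bonded to C and to N → amide (the N is not a separate amine).
pendant –OCH3: C–O–C with sp³ C, no adjacent C=O → ether.
pendant –COCH3: carbonyl C bonded to two carbons → ketone.
pendant –COOCH3: carbonyl C bonded to C and –OCH3 → ester.
–C(=O)–O–C with C on the carbonyl side → ester.
pendant –CH2SH → thiol.
pendant –COOCH3: carbonyl C bonded to C and –OCH3 → ester.
pendant –OC(=O)CH3: an acyloxy group → ester.
pendant –OC(=O)CH3: an acyloxy group → ester.
pendant –CH2OCH3: C–O–C linkage → ether.
–C6H5 phenyl ring → arene.
Ester appears at: CH(COOCH3), CH2COOCH2, CH(COOCH3), CH(OCOCH3), CH(OCOCH3) → 5.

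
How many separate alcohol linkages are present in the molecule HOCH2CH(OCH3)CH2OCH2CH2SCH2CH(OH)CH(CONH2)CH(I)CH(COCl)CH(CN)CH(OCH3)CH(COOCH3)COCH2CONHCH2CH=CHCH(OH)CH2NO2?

Working along the chain:
  HOCH2: HO– on an sp³ carbon → alcohol.
  CH(OCH3): pendant –OCH3: C–O–C with sp³ C, no adjacent C=O → ether.
  CH2OCH2: C–O–C with sp³ carbons on both sides and no adjacent C=O → ether.
  CH2SCH2: C–S–C linkage → sulfide (thioether).
  CH(OH): –OH on an sp³ carbon → alcohol (secondary).
  CH(CONH2): pendant –CONH2: carbonyl C bonded to C and N → amide.
  CH(I): halogen on an sp³ carbon → alkyl halide.
  CH(COCl): pendant –C(=O)X: carbonyl C bonded to C and halogen → acyl halide.
  CH(CN): pendant –C≡N: nitrile.
  CH(OCH3): pendant –OCH3: C–O–C with sp³ C, no adjacent C=O → ether.
  CH(COOCH3): pendant –COOCH3: carbonyl C bonded to C and –OCH3 → ester.
  CO: –C(=O)– with carbon on both sides → ketone.
  CH2CONHCH2: –C(=O)–N– linkage → amide (the N is not an amine).
  CH=CH: C=C double bond → alkene.
  CH(OH): –OH on an sp³ carbon → alcohol (secondary).
  CH2NO2: –NO2 on carbon → nitro group.
Alcohol appears at: HOCH2, CH(OH), CH(OH) → 3.

3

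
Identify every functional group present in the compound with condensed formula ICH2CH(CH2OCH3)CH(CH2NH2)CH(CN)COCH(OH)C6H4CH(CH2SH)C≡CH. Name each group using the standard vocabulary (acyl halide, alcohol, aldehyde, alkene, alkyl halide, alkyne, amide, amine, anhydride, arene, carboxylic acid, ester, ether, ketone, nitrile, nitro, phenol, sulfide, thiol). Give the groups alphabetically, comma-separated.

alcohol, alkyl halide, alkyne, amine, arene, ether, ketone, nitrile, thiol

Reading the structure from left to right:
  ICH2: halogen on an sp³ carbon → alkyl halide.
  CH(CH2OCH3): pendant –CH2OCH3: C–O–C linkage → ether.
  CH(CH2NH2): pendant –CH2NH2: N on sp³ C, no adjacent C=O → amine.
  CH(CN): pendant –C≡N: nitrile.
  CO: –C(=O)– with carbon on both sides → ketone.
  CH(OH): –OH on an sp³ carbon → alcohol (secondary).
  C6H4: para-disubstituted benzene ring → arene.
  CH(CH2SH): pendant –CH2SH → thiol.
  C≡CH: C≡C triple bond → alkyne.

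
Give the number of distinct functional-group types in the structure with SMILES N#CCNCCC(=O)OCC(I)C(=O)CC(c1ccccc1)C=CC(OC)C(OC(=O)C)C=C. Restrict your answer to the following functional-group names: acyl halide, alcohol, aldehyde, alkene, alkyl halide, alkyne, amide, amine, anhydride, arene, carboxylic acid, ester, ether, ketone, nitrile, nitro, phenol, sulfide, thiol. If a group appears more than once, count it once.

Reading the structure from left to right:
  N≡C: N≡C–: carbon triple-bonded to nitrogen → nitrile.
  CH2NHCH2: C–N–C with sp³ carbons and no adjacent C=O → amine (secondary).
  CH2COOCH2: –C(=O)–O–C with C on the carbonyl side → ester.
  CH(I): halogen on an sp³ carbon → alkyl halide.
  CO: –C(=O)– with carbon on both sides → ketone.
  CH(C6H5): pendant –C6H5: benzene ring → arene.
  CH=CH: C=C double bond → alkene.
  CH(OCH3): pendant –OCH3: C–O–C with sp³ C, no adjacent C=O → ether.
  CH(OCOCH3): pendant –OC(=O)CH3: an acyloxy group → ester.
  CH=CH2: C=C double bond → alkene.
Distinct types present: alkene, alkyl halide, amine, arene, ester, ether, ketone, nitrile.

8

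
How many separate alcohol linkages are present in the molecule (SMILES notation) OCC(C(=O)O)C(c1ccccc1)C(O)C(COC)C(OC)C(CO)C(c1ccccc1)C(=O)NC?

Reading the structure from left to right:
  HOCH2: HO– on an sp³ carbon → alcohol.
  CH(COOH): pendant –COOH: carbonyl C bonded to C and –OH → carboxylic acid.
  CH(C6H5): pendant –C6H5: benzene ring → arene.
  CH(OH): –OH on an sp³ carbon → alcohol (secondary).
  CH(CH2OCH3): pendant –CH2OCH3: C–O–C linkage → ether.
  CH(OCH3): pendant –OCH3: C–O–C with sp³ C, no adjacent C=O → ether.
  CH(CH2OH): pendant –CH2OH on an sp³ backbone C → alcohol.
  CH(C6H5): pendant –C6H5: benzene ring → arene.
  CONHCH3: –C(=O)NHCH3: carbonyl C bonded to C and to N → amide (the N is not an amine).
Alcohol appears at: HOCH2, CH(OH), CH(CH2OH) → 3.

3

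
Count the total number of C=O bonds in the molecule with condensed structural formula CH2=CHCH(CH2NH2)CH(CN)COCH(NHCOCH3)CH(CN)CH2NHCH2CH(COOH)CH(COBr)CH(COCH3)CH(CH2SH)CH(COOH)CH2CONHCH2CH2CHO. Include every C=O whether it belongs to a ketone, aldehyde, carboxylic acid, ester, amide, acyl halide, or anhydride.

8

CO: ketone, 1 C=O (running total 1).
CH(NHCOCH3): amide, 1 C=O (running total 2).
CH(COOH): carboxylic acid, 1 C=O (running total 3).
CH(COBr): acyl halide, 1 C=O (running total 4).
CH(COCH3): ketone, 1 C=O (running total 5).
CH(COOH): carboxylic acid, 1 C=O (running total 6).
CH2CONHCH2: amide, 1 C=O (running total 7).
CHO: aldehyde, 1 C=O (running total 8).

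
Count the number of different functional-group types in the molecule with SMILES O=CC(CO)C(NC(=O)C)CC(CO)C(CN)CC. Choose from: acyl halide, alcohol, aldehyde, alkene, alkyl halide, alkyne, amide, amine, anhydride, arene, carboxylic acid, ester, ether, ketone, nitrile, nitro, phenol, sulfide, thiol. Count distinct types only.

4

terminal –CHO: carbonyl C bonded to H and C → aldehyde.
pendant –CH2OH on an sp³ backbone C → alcohol.
pendant –NHC(=O)CH3: N bonded to a carbonyl → amide (not amine).
pendant –CH2OH on an sp³ backbone C → alcohol.
pendant –CH2NH2: N on sp³ C, no adjacent C=O → amine.
Distinct types present: alcohol, aldehyde, amide, amine.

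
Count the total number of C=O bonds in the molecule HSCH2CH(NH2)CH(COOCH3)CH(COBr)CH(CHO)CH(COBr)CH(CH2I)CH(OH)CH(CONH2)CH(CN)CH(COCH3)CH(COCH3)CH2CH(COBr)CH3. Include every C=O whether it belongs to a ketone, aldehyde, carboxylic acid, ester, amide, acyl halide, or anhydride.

CH(COOCH3): ester, 1 C=O (running total 1).
CH(COBr): acyl halide, 1 C=O (running total 2).
CH(CHO): aldehyde, 1 C=O (running total 3).
CH(COBr): acyl halide, 1 C=O (running total 4).
CH(CONH2): amide, 1 C=O (running total 5).
CH(COCH3): ketone, 1 C=O (running total 6).
CH(COCH3): ketone, 1 C=O (running total 7).
CH(COBr): acyl halide, 1 C=O (running total 8).

8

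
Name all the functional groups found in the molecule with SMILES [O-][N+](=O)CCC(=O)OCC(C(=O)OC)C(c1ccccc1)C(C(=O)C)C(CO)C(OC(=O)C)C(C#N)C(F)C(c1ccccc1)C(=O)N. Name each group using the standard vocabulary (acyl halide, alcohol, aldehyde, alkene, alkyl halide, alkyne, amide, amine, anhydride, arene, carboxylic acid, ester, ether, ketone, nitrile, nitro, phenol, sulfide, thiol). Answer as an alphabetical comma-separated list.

–NO2 on carbon → nitro group.
–C(=O)–O–C with C on the carbonyl side → ester.
pendant –COOCH3: carbonyl C bonded to C and –OCH3 → ester.
pendant –C6H5: benzene ring → arene.
pendant –COCH3: carbonyl C bonded to two carbons → ketone.
pendant –CH2OH on an sp³ backbone C → alcohol.
pendant –OC(=O)CH3: an acyloxy group → ester.
pendant –C≡N: nitrile.
halogen on an sp³ carbon → alkyl halide.
pendant –C6H5: benzene ring → arene.
–C(=O)NH2: carbonyl C bonded to C and to N → amide (the N is not a separate amine).

alcohol, alkyl halide, amide, arene, ester, ketone, nitrile, nitro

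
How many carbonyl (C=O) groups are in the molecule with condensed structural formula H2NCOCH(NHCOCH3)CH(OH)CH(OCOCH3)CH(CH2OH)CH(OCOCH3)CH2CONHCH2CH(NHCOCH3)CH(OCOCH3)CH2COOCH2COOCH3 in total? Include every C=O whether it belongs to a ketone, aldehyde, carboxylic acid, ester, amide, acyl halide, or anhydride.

H2NCO: amide, 1 C=O (running total 1).
CH(NHCOCH3): amide, 1 C=O (running total 2).
CH(OCOCH3): ester, 1 C=O (running total 3).
CH(OCOCH3): ester, 1 C=O (running total 4).
CH2CONHCH2: amide, 1 C=O (running total 5).
CH(NHCOCH3): amide, 1 C=O (running total 6).
CH(OCOCH3): ester, 1 C=O (running total 7).
CH2COOCH2: ester, 1 C=O (running total 8).
COOCH3: ester, 1 C=O (running total 9).

9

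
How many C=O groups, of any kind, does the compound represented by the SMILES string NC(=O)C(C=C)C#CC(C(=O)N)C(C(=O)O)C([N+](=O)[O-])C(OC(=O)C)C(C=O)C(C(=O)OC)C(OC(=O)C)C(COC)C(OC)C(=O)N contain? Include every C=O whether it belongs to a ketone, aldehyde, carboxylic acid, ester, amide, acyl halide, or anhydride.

8

H2NCO: amide, 1 C=O (running total 1).
CH(CONH2): amide, 1 C=O (running total 2).
CH(COOH): carboxylic acid, 1 C=O (running total 3).
CH(OCOCH3): ester, 1 C=O (running total 4).
CH(CHO): aldehyde, 1 C=O (running total 5).
CH(COOCH3): ester, 1 C=O (running total 6).
CH(OCOCH3): ester, 1 C=O (running total 7).
CONH2: amide, 1 C=O (running total 8).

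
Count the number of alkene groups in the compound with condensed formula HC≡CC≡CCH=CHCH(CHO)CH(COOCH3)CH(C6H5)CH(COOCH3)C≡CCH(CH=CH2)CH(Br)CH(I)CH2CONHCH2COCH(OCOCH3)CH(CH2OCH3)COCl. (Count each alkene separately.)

2

C≡C triple bond → alkyne.
C≡C triple bond → alkyne.
C=C double bond → alkene.
pendant –CHO: carbonyl C bonded to C and H → aldehyde.
pendant –COOCH3: carbonyl C bonded to C and –OCH3 → ester.
pendant –C6H5: benzene ring → arene.
pendant –COOCH3: carbonyl C bonded to C and –OCH3 → ester.
C≡C triple bond → alkyne.
pendant –CH=CH2: C=C double bond → alkene.
halogen on an sp³ carbon → alkyl halide.
halogen on an sp³ carbon → alkyl halide.
–C(=O)–N– linkage → amide (the N is not an amine).
–C(=O)– with carbon on both sides → ketone.
pendant –OC(=O)CH3: an acyloxy group → ester.
pendant –CH2OCH3: C–O–C linkage → ether.
–C(=O)Cl: carbonyl C bonded to C and to a halogen → acyl halide (not alkyl halide).
Alkene appears at: CH=CH, CH(CH=CH2) → 2.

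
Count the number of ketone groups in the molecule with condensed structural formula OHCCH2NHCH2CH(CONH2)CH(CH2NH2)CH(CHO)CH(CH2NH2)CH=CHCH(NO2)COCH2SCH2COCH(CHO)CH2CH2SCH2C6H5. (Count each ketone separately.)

terminal –CHO: carbonyl C bonded to H and C → aldehyde.
C–N–C with sp³ carbons and no adjacent C=O → amine (secondary).
pendant –CONH2: carbonyl C bonded to C and N → amide.
pendant –CH2NH2: N on sp³ C, no adjacent C=O → amine.
pendant –CHO: carbonyl C bonded to C and H → aldehyde.
pendant –CH2NH2: N on sp³ C, no adjacent C=O → amine.
C=C double bond → alkene.
–NO2 on an sp³ carbon → nitro (the N=O is not a carbonyl).
–C(=O)– with carbon on both sides → ketone.
C–S–C linkage → sulfide (thioether).
–C(=O)– with carbon on both sides → ketone.
pendant –CHO: carbonyl C bonded to C and H → aldehyde.
C–S–C linkage → sulfide (thioether).
–C6H5 phenyl ring → arene.
Ketone appears at: CO, CO → 2.

2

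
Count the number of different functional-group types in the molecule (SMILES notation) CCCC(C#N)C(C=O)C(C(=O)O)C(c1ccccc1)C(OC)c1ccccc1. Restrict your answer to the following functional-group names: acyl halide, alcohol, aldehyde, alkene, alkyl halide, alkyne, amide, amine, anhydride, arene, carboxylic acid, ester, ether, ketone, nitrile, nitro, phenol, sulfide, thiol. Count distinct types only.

Taking each segment in turn:
  CH(CN): pendant –C≡N: nitrile.
  CH(CHO): pendant –CHO: carbonyl C bonded to C and H → aldehyde.
  CH(COOH): pendant –COOH: carbonyl C bonded to C and –OH → carboxylic acid.
  CH(C6H5): pendant –C6H5: benzene ring → arene.
  CH(OCH3): pendant –OCH3: C–O–C with sp³ C, no adjacent C=O → ether.
  C6H5: –C6H5 phenyl ring → arene.
Distinct types present: aldehyde, arene, carboxylic acid, ether, nitrile.

5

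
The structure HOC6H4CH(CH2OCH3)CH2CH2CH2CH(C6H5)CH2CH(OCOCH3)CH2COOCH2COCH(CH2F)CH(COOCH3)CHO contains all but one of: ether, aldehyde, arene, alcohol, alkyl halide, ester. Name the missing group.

alcohol

aldehyde: present (CHO — terminal –CHO: carbonyl C bonded to H and C → aldehyde).
arene: present (HOC6H4 — –OH attached directly to an aromatic ring → phenol (not alcohol); the ring itself is an arene).
alkyl halide: present (CH(CH2F) — pendant –CH2X: halogen on sp³ carbon → alkyl halide).
ester: present (CH(OCOCH3) — pendant –OC(=O)CH3: an acyloxy group → ester).
ether: present (CH(CH2OCH3) — pendant –CH2OCH3: C–O–C linkage → ether).
alcohol: absent. In HOC6H4, the –OH is on an aromatic ring carbon; that is a phenol, not an alcohol.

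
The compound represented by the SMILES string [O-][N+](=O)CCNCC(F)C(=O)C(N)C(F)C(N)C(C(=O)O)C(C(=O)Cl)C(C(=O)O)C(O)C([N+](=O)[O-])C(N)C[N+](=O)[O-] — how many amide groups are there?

Reading the structure from left to right:
  O2NCH2: –NO2 on carbon → nitro group.
  CH2NHCH2: C–N–C with sp³ carbons and no adjacent C=O → amine (secondary).
  CH(F): halogen on an sp³ carbon → alkyl halide.
  CO: –C(=O)– with carbon on both sides → ketone.
  CH(NH2): –NH2 on an sp³ carbon with no adjacent C=O → amine.
  CH(F): halogen on an sp³ carbon → alkyl halide.
  CH(NH2): –NH2 on an sp³ carbon with no adjacent C=O → amine.
  CH(COOH): pendant –COOH: carbonyl C bonded to C and –OH → carboxylic acid.
  CH(COCl): pendant –C(=O)X: carbonyl C bonded to C and halogen → acyl halide.
  CH(COOH): pendant –COOH: carbonyl C bonded to C and –OH → carboxylic acid.
  CH(OH): –OH on an sp³ carbon → alcohol (secondary).
  CH(NO2): –NO2 on an sp³ carbon → nitro (the N=O is not a carbonyl).
  CH(NH2): –NH2 on an sp³ carbon with no adjacent C=O → amine.
  CH2NO2: –NO2 on carbon → nitro group.
No segment is a amide: CH2NHCH2 is amine, not amide; CH(NH2) is amine, not amide; CH(NH2) is amine, not amide. → 0.

0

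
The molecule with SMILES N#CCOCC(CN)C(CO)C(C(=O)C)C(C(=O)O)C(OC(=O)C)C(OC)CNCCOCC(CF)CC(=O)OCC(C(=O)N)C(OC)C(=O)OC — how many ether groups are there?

N≡C–: carbon triple-bonded to nitrogen → nitrile.
C–O–C with sp³ carbons on both sides and no adjacent C=O → ether.
pendant –CH2NH2: N on sp³ C, no adjacent C=O → amine.
pendant –CH2OH on an sp³ backbone C → alcohol.
pendant –COCH3: carbonyl C bonded to two carbons → ketone.
pendant –COOH: carbonyl C bonded to C and –OH → carboxylic acid.
pendant –OC(=O)CH3: an acyloxy group → ester.
pendant –OCH3: C–O–C with sp³ C, no adjacent C=O → ether.
C–N–C with sp³ carbons and no adjacent C=O → amine (secondary).
C–O–C with sp³ carbons on both sides and no adjacent C=O → ether.
pendant –CH2X: halogen on sp³ carbon → alkyl halide.
–C(=O)–O–C with C on the carbonyl side → ester.
pendant –CONH2: carbonyl C bonded to C and N → amide.
pendant –OCH3: C–O–C with sp³ C, no adjacent C=O → ether.
–C(=O)OCH3: carbonyl C bonded to C and to –OCH3 → ester (not ketone + ether).
Ether appears at: CH2OCH2, CH(OCH3), CH2OCH2, CH(OCH3) → 4.

4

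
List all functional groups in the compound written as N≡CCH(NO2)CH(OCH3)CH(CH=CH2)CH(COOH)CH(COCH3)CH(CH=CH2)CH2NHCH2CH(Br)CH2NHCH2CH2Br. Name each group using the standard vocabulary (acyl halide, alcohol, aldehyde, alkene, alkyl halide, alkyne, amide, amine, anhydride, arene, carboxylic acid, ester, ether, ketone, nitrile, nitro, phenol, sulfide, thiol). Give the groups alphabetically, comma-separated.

N≡C–: carbon triple-bonded to nitrogen → nitrile.
–NO2 on an sp³ carbon → nitro (the N=O is not a carbonyl).
pendant –OCH3: C–O–C with sp³ C, no adjacent C=O → ether.
pendant –CH=CH2: C=C double bond → alkene.
pendant –COOH: carbonyl C bonded to C and –OH → carboxylic acid.
pendant –COCH3: carbonyl C bonded to two carbons → ketone.
pendant –CH=CH2: C=C double bond → alkene.
C–N–C with sp³ carbons and no adjacent C=O → amine (secondary).
halogen on an sp³ carbon → alkyl halide.
C–N–C with sp³ carbons and no adjacent C=O → amine (secondary).
halogen on an sp³ carbon → alkyl halide.

alkene, alkyl halide, amine, carboxylic acid, ether, ketone, nitrile, nitro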